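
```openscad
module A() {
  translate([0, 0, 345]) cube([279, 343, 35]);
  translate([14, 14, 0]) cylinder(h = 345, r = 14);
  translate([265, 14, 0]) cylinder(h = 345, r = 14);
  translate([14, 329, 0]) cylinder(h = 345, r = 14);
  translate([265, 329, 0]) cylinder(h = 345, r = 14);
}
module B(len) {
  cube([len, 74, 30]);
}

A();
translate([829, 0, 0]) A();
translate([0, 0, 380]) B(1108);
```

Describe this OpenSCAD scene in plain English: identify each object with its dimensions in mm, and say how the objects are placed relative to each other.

A is a four-legged stool. The seat is 279×343 mm, 35 mm thick, top at z = 380 mm. It stands on four round legs, each 28 mm in diameter, from z = 0 to the seat underside, each leg's axis is inset half a diameter from the nearest pair of seat edges (so the leg's bounding box is flush with the corner).

B is a rectangular beam 1108 mm long (x), 74 mm deep (y), 30 mm thick (z).

The beam spans the tops of two stools placed 550 mm apart, resting at z = 380 mm.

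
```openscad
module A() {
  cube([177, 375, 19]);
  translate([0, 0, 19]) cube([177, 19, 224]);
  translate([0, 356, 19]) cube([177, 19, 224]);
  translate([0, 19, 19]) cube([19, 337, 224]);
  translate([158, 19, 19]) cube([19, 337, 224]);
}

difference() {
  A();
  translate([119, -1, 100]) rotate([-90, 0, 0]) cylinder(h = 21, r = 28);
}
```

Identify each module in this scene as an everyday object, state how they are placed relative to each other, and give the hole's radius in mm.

The subtracted cylinder has r = 28 mm.

A is an open box. The open box has a circular hole through its front wall. The hole's radius is 28 mm.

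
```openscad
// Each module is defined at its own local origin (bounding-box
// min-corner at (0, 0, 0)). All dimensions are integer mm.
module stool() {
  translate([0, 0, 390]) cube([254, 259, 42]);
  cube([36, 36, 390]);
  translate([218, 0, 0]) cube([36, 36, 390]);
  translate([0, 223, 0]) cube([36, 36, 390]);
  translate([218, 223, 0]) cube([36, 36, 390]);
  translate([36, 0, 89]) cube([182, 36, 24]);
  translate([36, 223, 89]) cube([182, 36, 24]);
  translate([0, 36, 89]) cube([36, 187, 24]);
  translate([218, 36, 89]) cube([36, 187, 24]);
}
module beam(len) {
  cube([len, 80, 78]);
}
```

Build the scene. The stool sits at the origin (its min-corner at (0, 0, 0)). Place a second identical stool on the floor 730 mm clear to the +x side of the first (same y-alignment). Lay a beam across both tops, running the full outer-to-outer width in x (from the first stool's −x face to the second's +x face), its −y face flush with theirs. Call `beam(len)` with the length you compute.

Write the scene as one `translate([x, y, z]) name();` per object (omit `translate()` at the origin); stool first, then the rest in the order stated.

stool();
translate([984, 0, 0]) stool();
translate([0, 0, 432]) beam(1238);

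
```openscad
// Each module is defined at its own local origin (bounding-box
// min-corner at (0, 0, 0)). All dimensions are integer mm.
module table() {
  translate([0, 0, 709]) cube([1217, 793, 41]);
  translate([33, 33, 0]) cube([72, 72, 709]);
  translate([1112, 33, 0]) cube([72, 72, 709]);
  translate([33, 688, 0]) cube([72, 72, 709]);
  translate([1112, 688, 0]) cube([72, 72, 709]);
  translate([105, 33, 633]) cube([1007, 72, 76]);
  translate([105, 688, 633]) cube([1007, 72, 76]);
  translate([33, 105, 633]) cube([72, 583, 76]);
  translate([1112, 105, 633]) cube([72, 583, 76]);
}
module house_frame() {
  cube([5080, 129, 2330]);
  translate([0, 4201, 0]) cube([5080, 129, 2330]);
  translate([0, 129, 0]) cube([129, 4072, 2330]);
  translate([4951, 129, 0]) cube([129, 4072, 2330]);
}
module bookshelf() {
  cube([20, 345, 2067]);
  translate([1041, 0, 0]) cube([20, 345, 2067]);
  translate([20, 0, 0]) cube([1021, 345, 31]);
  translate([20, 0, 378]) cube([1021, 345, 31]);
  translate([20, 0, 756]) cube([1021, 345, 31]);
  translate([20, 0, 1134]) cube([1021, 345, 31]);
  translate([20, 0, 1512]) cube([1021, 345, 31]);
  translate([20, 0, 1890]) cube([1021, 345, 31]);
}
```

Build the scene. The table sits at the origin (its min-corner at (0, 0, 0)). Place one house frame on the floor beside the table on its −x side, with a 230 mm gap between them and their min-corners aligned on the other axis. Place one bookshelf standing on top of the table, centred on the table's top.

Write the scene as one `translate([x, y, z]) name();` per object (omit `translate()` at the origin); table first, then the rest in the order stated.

table();
translate([-5310, 0, 0]) house_frame();
translate([78, 224, 750]) bookshelf();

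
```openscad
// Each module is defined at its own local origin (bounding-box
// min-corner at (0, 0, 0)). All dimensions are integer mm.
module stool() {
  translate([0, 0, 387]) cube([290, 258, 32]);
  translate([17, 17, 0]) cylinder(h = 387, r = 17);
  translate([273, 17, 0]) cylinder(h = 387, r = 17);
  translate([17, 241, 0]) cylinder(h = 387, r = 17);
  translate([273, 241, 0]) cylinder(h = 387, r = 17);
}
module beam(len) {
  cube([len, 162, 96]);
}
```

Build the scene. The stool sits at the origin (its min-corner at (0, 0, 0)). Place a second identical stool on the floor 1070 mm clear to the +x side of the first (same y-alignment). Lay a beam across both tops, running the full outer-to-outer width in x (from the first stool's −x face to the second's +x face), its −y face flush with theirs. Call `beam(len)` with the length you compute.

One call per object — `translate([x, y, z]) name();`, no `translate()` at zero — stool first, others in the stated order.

stool();
translate([1360, 0, 0]) stool();
translate([0, 0, 419]) beam(1650);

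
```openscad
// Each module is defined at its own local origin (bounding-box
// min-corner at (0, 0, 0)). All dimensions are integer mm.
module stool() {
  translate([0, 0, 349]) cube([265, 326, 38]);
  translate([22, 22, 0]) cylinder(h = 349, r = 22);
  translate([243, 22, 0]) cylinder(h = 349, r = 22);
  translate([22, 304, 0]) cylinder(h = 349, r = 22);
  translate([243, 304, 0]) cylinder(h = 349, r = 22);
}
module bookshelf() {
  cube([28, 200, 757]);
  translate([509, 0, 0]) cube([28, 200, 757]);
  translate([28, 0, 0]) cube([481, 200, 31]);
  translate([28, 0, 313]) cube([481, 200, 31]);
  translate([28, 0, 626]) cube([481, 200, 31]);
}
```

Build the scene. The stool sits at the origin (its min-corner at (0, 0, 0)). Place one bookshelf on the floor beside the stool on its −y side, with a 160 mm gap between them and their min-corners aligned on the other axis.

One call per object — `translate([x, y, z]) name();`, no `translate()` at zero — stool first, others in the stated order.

stool();
translate([0, -360, 0]) bookshelf();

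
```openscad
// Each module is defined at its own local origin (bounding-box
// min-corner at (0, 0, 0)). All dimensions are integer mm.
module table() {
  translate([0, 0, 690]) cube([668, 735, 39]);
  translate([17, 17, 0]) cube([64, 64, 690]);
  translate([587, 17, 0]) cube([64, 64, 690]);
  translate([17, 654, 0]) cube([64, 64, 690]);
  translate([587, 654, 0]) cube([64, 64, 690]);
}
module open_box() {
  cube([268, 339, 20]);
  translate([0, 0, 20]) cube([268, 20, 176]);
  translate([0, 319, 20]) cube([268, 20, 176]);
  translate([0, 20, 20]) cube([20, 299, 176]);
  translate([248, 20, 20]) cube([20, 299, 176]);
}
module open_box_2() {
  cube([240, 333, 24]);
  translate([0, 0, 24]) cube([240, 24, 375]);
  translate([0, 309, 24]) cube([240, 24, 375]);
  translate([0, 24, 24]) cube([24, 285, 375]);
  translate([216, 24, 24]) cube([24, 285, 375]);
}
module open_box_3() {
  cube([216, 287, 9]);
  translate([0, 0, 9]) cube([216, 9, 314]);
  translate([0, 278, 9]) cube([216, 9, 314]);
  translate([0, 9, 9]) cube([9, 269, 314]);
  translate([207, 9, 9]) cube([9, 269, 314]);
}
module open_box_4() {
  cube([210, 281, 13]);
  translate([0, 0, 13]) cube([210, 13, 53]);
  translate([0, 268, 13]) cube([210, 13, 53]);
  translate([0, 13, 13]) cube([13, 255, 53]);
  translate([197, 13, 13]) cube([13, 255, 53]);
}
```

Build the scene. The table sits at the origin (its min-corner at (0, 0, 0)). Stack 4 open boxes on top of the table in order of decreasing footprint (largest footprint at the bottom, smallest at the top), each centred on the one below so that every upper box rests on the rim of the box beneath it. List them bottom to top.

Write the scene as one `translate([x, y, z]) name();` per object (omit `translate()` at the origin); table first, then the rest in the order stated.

table();
translate([200, 198, 729]) open_box();
translate([214, 201, 925]) open_box_2();
translate([226, 224, 1324]) open_box_3();
translate([229, 227, 1647]) open_box_4();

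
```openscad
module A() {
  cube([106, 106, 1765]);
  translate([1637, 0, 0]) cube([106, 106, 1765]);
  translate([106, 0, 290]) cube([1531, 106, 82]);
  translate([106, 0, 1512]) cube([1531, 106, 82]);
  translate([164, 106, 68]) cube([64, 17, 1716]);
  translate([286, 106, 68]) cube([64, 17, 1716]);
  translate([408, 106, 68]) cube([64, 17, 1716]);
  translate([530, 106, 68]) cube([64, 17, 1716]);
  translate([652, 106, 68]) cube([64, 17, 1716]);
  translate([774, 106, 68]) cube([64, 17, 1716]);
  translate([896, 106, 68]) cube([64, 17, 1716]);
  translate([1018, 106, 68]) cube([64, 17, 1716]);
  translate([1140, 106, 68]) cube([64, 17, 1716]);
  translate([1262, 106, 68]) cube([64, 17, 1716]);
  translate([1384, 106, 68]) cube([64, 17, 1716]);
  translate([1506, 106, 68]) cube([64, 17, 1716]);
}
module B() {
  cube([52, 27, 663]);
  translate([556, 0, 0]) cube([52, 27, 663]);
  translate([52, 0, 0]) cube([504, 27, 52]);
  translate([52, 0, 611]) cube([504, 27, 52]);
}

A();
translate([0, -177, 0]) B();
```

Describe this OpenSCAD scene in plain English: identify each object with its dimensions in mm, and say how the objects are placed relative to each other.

A is a fence section. Two 106×106 mm posts, 1765 mm tall, stand on the floor with a clear span of 1531 mm between their inner faces. Two horizontal rails of 106×82 mm section span the gap between the posts with their undersides at z = 290 mm and z = 1512 mm, flush with the posts' −y face. 12 pickets, each 64 mm wide, 17 mm thick and 1716 mm tall, are fixed to the +y face of the rails with their bottoms at z = 68 mm, evenly spaced across the span with equal gaps (rounded down to the nearest mm) at the −x end and between each pair — any rounding remainder accumulates at the +x end.

B is a rectangular picture frame lying in the x–z plane (depth along y). The opening is 504 mm wide (x) by 559 mm tall (z), surrounded by a border 52 mm wide on all four sides. The frame is 27 mm deep and is made of two full-height vertical stiles with two horizontal rails fitted between them.

The picture frame is on the floor beside the fence section on its −y side.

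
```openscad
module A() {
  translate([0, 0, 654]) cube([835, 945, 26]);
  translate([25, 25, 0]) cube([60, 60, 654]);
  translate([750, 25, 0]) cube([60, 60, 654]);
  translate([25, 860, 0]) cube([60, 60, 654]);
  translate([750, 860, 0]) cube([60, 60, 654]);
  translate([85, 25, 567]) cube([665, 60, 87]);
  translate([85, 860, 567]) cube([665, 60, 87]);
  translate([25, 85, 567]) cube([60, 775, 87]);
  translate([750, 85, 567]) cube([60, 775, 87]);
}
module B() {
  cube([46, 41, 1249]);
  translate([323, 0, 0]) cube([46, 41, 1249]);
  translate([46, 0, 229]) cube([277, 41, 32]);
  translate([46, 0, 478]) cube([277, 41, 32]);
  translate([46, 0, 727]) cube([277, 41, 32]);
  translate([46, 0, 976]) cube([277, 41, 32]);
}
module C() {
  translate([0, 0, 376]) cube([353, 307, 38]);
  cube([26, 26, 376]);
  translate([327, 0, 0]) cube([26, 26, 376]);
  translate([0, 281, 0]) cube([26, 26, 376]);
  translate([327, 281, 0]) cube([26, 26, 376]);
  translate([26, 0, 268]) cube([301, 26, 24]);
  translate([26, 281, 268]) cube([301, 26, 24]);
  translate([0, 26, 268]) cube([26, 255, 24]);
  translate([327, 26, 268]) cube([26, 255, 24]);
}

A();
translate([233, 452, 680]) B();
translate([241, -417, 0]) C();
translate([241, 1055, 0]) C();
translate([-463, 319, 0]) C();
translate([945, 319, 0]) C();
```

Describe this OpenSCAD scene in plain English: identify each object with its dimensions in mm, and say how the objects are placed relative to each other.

A is a rectangular dining table. The top is 835×945×26 mm with its upper surface at z = 680 mm. It stands on four 60×60 mm square legs, each inset 25 mm from the nearest pair of top edges, running from the floor to the underside of the top. Four apron rails, 60 mm thick and 87 mm tall, run between adjacent legs with their top edges flush with the underside of the top and their outer faces flush with the legs' outer faces.

B is a wooden ladder with two side rails of 46×41 mm section and 1249 mm height, set 369 mm apart overall. Between them run 4 rectangular rungs (41 mm deep, 32 mm thick), front faces flush with the rails' −y face. The bottom of the first rung is 229 mm above the floor and each subsequent rung is 249 mm higher than the one below.

C is a simple wooden stool: a rectangular seat 353 mm (x) by 307 mm (y), 38 mm thick, top face at z = 414 mm, on four square legs, each 26×26 mm in cross-section. The legs rest on z = 0, each flush with a corner of the seat. Four stretchers, 26 mm wide and 24 mm tall, connect adjacent legs with their undersides at z = 268 mm, each running between the inner faces of the legs it joins and aligned with the legs' outer faces on the other axis.

The ladder is on top of the table, centred. Four stools sit around the table at the −y, +y, −x, +x sides.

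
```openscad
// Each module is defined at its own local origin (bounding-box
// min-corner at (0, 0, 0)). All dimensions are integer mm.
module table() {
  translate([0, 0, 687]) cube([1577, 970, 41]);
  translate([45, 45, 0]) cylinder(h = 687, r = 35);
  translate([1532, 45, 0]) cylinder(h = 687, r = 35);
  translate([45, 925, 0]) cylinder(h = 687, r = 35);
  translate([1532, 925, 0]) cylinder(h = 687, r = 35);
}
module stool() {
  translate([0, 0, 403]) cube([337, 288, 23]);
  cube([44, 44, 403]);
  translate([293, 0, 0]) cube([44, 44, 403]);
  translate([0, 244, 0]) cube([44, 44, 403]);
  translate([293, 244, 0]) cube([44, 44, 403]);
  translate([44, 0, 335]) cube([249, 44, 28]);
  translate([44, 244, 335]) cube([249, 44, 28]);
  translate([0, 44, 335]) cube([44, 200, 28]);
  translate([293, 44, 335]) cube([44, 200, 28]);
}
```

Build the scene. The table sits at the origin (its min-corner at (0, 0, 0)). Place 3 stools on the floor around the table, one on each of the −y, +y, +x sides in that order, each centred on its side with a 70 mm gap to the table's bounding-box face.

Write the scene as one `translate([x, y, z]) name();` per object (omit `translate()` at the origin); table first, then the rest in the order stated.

table();
translate([620, -358, 0]) stool();
translate([620, 1040, 0]) stool();
translate([1647, 341, 0]) stool();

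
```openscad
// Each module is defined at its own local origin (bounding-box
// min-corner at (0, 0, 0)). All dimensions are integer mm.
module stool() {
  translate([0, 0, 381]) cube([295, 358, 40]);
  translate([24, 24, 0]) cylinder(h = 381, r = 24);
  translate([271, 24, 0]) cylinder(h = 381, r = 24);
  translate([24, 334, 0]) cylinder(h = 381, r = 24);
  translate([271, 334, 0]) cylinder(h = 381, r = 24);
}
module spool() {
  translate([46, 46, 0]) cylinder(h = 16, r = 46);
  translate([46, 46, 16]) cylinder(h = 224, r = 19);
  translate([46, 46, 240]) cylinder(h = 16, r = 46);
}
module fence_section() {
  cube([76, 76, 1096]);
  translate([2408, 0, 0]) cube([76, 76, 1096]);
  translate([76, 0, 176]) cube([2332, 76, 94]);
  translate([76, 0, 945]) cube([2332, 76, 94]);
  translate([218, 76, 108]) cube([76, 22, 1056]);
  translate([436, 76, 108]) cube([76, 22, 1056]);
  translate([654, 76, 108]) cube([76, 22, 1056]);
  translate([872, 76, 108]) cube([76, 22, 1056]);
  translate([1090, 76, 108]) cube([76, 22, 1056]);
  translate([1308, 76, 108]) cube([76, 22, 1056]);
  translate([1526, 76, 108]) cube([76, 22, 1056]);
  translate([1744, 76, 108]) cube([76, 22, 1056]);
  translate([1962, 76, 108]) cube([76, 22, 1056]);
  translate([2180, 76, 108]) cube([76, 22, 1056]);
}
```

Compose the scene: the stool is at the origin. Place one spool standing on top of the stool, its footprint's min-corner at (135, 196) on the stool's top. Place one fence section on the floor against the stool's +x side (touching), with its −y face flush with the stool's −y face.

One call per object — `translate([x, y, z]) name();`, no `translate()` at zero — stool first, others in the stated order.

stool();
translate([135, 196, 421]) spool();
translate([295, 0, 0]) fence_section();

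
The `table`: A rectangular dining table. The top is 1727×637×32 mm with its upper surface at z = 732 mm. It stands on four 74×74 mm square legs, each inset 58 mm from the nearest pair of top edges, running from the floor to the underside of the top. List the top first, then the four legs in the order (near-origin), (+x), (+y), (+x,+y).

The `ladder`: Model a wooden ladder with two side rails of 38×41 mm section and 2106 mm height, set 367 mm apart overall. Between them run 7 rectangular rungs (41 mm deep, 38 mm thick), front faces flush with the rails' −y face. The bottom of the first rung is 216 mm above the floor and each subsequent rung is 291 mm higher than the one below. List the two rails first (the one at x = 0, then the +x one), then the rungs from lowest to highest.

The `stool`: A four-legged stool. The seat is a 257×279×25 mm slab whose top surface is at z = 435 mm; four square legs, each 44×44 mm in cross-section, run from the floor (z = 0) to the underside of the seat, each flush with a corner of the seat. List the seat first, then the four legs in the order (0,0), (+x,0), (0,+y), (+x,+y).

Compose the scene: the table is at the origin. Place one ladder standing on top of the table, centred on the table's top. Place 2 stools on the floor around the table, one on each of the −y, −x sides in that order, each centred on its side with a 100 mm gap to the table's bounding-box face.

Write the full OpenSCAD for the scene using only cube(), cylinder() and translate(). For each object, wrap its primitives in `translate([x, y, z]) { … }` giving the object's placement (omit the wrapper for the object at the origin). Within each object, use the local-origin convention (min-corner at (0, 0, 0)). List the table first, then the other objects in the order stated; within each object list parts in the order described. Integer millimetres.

translate([0, 0, 700]) cube([1727, 637, 32]);
translate([58, 58, 0]) cube([74, 74, 700]);
translate([1595, 58, 0]) cube([74, 74, 700]);
translate([58, 505, 0]) cube([74, 74, 700]);
translate([1595, 505, 0]) cube([74, 74, 700]);
translate([680, 298, 732]) {
  cube([38, 41, 2106]);
  translate([329, 0, 0]) cube([38, 41, 2106]);
  translate([38, 0, 216]) cube([291, 41, 38]);
  translate([38, 0, 507]) cube([291, 41, 38]);
  translate([38, 0, 798]) cube([291, 41, 38]);
  translate([38, 0, 1089]) cube([291, 41, 38]);
  translate([38, 0, 1380]) cube([291, 41, 38]);
  translate([38, 0, 1671]) cube([291, 41, 38]);
  translate([38, 0, 1962]) cube([291, 41, 38]);
}
translate([735, -379, 0]) {
  translate([0, 0, 410]) cube([257, 279, 25]);
  cube([44, 44, 410]);
  translate([213, 0, 0]) cube([44, 44, 410]);
  translate([0, 235, 0]) cube([44, 44, 410]);
  translate([213, 235, 0]) cube([44, 44, 410]);
}
translate([-357, 179, 0]) {
  translate([0, 0, 410]) cube([257, 279, 25]);
  cube([44, 44, 410]);
  translate([213, 0, 0]) cube([44, 44, 410]);
  translate([0, 235, 0]) cube([44, 44, 410]);
  translate([213, 235, 0]) cube([44, 44, 410]);
}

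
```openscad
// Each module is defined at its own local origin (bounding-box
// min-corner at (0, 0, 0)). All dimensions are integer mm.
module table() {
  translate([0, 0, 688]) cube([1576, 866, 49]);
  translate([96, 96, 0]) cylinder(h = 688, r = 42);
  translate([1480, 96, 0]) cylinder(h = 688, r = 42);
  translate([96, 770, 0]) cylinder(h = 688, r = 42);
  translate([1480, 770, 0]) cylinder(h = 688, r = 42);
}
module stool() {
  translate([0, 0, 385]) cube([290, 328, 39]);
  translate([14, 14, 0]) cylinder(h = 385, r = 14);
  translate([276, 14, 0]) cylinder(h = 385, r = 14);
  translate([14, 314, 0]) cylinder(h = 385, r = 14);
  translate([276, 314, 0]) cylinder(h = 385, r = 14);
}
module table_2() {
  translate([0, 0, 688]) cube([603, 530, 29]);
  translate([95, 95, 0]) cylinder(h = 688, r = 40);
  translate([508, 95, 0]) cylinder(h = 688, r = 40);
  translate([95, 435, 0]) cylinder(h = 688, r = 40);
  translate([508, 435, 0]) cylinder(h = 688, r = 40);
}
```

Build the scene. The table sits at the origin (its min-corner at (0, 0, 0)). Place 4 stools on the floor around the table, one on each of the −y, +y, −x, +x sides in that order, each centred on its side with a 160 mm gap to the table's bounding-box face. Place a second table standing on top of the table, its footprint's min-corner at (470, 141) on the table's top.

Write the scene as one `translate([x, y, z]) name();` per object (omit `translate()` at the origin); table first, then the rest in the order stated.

table();
translate([643, -488, 0]) stool();
translate([643, 1026, 0]) stool();
translate([-450, 269, 0]) stool();
translate([1736, 269, 0]) stool();
translate([470, 141, 737]) table_2();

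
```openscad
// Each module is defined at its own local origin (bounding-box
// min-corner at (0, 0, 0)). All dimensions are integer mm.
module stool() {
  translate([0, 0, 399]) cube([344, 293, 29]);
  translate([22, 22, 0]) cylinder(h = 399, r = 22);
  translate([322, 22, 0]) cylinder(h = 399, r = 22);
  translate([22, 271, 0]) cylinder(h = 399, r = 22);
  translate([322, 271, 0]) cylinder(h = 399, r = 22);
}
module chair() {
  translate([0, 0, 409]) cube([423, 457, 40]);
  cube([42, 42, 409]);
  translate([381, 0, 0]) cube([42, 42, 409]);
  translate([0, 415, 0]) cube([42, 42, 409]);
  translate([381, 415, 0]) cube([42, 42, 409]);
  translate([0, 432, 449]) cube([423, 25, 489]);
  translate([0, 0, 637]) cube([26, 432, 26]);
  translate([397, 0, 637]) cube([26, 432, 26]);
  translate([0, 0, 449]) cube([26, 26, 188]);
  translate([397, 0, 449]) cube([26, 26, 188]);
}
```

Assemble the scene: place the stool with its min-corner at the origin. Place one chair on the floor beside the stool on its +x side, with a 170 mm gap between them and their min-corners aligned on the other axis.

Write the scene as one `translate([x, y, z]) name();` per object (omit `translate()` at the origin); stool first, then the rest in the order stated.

stool();
translate([514, 0, 0]) chair();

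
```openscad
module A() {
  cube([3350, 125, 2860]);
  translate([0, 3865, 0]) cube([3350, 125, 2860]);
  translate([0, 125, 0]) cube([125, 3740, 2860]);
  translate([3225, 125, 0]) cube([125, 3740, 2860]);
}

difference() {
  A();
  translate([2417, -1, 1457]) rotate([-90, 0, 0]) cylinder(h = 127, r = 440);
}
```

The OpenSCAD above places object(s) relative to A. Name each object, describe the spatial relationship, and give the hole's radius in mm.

The subtracted cylinder has r = 440 mm.

A is a house frame. The house frame has a circular hole through its front wall. The hole's radius is 440 mm.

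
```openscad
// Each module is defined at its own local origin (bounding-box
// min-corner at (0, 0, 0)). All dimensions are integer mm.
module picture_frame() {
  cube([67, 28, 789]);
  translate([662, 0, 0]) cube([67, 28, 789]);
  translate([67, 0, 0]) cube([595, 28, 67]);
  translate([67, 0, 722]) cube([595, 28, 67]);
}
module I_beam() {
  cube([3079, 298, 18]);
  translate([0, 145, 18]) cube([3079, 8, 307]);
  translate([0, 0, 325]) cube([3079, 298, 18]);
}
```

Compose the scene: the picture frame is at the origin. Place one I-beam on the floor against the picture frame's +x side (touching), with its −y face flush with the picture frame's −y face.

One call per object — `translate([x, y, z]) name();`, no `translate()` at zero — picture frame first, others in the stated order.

picture_frame();
translate([729, 0, 0]) I_beam();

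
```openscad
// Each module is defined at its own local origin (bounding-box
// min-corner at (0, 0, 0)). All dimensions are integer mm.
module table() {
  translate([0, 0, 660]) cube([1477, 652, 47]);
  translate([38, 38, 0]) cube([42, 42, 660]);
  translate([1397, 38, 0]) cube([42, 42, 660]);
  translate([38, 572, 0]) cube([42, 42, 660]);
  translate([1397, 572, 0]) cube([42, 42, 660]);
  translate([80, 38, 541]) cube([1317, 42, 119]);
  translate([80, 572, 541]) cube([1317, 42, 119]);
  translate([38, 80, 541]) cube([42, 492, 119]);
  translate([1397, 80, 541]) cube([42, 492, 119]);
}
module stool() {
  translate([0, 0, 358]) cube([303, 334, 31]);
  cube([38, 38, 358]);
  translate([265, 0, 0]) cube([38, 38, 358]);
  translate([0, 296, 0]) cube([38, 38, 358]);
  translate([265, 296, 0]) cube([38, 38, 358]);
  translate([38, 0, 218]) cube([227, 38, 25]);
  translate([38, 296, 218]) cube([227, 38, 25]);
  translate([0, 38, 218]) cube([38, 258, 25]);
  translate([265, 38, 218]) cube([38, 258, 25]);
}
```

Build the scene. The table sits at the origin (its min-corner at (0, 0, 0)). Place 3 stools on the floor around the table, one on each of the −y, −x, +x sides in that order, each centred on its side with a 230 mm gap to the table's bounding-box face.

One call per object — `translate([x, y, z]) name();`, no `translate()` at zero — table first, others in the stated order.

table();
translate([587, -564, 0]) stool();
translate([-533, 159, 0]) stool();
translate([1707, 159, 0]) stool();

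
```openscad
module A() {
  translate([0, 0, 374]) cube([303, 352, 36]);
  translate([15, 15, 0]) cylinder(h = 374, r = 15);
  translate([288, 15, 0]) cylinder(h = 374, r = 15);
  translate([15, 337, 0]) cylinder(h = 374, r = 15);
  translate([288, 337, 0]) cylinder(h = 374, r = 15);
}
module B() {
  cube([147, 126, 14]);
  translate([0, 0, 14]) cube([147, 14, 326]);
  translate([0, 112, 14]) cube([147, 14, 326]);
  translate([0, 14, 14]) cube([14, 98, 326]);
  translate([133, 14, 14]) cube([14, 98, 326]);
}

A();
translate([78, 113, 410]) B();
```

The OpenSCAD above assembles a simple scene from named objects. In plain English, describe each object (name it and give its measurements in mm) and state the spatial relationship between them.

A is a simple wooden stool: a rectangular seat 303 mm (x) by 352 mm (y), 36 mm thick, top face at z = 410 mm, on four round legs, each 30 mm in diameter. The legs rest on z = 0, each leg's axis is inset half a diameter from the nearest pair of seat edges (so the leg's bounding box is flush with the corner).

B is an open-topped rectangular box: outside dimensions 147×126×340 mm, with a uniform wall and base thickness of 14 mm. The base is a full 147×126 slab on the floor; four walls sit on top of the base. The front and back walls (the −y and +y sides) span the full width; the two side walls fit between them.

The open box is on top of the stool, centred.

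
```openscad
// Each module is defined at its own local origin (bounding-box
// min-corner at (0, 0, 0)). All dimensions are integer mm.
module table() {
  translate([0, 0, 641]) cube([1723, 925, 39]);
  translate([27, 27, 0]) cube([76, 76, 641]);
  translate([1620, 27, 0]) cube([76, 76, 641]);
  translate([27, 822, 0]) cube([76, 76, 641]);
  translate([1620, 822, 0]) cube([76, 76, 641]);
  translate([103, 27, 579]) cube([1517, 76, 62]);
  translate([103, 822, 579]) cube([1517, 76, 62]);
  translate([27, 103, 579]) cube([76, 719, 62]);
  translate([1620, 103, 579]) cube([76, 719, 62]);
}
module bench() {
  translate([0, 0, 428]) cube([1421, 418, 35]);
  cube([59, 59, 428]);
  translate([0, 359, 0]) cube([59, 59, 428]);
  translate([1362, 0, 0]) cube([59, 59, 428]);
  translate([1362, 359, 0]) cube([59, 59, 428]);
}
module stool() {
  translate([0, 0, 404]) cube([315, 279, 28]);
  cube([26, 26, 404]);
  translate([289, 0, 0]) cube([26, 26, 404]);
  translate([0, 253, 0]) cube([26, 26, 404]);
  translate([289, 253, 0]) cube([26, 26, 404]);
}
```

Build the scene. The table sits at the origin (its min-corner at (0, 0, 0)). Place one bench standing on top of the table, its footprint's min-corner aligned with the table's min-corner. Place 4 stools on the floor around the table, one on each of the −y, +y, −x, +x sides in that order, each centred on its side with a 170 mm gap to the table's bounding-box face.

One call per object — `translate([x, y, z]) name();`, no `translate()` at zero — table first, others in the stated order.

table();
translate([0, 0, 680]) bench();
translate([704, -449, 0]) stool();
translate([704, 1095, 0]) stool();
translate([-485, 323, 0]) stool();
translate([1893, 323, 0]) stool();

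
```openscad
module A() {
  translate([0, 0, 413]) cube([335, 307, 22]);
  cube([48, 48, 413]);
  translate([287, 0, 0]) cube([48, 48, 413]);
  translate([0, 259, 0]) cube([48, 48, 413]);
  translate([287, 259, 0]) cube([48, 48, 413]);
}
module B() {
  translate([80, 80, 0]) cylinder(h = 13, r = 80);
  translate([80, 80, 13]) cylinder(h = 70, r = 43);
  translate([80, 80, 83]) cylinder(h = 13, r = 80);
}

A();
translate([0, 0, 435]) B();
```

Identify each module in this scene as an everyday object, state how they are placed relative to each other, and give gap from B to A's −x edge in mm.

The spool's min-x is at 0; the stool's min-x is 0; gap = 0 mm.

A is a stool. B is a spool. The spool is on top of the stool. The gap from the spool to the stool's −x edge is 0 mm.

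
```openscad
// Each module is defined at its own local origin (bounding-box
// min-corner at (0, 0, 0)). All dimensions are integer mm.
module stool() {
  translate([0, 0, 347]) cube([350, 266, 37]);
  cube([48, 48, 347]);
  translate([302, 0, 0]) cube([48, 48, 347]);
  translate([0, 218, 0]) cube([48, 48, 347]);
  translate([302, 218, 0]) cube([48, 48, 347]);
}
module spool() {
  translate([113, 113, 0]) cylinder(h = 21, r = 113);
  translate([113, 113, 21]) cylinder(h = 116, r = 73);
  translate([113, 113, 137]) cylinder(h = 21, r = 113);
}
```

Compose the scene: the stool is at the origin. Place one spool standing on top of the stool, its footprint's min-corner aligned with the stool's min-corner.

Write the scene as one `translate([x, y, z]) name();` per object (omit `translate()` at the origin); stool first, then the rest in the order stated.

stool();
translate([0, 0, 384]) spool();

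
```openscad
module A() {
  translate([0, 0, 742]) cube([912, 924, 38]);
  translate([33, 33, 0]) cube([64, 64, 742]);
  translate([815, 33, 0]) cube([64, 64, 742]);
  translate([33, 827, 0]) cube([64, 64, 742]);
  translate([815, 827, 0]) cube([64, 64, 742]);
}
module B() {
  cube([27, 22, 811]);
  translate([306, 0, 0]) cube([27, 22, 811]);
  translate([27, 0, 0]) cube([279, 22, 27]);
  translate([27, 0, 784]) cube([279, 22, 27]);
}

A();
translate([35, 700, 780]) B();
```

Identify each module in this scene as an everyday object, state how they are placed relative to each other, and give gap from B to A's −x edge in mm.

A is a table. B is a picture frame. The picture frame is on top of the table. The gap from the picture frame to the table's −x edge is 35 mm.

The picture frame's min-x is at 35; the table's min-x is 0; gap = 35 mm.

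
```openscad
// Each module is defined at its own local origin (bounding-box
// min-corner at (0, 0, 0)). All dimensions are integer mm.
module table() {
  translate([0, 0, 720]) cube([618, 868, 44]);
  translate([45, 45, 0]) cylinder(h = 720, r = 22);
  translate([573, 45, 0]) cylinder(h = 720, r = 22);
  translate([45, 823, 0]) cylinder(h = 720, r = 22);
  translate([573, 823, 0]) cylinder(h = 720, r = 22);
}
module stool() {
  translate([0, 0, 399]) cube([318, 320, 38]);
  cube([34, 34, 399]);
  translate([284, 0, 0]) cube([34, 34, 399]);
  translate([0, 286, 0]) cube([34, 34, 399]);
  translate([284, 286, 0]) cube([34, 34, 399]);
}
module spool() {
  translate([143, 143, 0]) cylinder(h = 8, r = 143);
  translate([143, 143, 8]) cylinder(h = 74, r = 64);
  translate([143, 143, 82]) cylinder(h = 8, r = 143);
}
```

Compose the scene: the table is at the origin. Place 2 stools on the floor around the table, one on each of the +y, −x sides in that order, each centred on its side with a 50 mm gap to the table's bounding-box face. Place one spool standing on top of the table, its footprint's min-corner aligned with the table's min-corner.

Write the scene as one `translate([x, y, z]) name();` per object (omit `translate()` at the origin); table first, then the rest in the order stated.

table();
translate([150, 918, 0]) stool();
translate([-368, 274, 0]) stool();
translate([0, 0, 764]) spool();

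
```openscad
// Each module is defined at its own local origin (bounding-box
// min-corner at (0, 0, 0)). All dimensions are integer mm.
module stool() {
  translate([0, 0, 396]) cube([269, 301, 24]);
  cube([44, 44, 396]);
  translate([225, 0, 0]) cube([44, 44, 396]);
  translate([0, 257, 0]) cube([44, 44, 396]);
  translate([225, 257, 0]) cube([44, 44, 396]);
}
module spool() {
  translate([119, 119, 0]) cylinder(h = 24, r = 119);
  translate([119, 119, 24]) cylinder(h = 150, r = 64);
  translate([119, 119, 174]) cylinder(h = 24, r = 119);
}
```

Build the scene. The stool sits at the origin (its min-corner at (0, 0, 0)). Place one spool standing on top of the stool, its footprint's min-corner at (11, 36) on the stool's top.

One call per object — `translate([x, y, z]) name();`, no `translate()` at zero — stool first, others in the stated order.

stool();
translate([11, 36, 420]) spool();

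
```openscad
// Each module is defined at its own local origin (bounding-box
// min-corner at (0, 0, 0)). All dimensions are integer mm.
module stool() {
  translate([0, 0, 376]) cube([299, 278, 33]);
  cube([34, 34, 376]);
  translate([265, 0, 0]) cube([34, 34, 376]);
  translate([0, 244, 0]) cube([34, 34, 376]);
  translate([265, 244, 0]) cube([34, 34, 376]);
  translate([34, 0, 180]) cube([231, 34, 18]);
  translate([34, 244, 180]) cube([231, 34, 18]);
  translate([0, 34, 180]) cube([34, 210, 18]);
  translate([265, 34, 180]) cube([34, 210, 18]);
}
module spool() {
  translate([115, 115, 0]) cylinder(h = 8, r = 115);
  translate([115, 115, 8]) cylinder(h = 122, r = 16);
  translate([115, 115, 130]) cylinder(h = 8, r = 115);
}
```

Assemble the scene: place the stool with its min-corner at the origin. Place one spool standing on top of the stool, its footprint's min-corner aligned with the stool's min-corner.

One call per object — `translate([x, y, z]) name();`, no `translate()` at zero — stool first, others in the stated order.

stool();
translate([0, 0, 409]) spool();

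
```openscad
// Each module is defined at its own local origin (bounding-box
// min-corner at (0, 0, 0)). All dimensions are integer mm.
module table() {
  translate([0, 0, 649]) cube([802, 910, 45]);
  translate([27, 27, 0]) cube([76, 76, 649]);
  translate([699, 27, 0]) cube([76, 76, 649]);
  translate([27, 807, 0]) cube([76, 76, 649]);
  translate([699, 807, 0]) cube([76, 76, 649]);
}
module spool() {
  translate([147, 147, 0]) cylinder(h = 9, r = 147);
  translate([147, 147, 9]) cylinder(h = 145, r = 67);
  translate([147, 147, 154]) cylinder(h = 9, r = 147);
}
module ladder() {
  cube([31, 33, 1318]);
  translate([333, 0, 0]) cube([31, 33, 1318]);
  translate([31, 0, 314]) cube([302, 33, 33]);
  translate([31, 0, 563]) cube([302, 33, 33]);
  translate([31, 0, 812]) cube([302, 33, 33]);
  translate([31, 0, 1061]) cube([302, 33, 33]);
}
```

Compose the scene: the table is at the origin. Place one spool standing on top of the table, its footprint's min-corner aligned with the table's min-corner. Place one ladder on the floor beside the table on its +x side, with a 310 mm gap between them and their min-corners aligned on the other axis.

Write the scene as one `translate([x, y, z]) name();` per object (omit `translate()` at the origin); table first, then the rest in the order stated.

table();
translate([0, 0, 694]) spool();
translate([1112, 0, 0]) ladder();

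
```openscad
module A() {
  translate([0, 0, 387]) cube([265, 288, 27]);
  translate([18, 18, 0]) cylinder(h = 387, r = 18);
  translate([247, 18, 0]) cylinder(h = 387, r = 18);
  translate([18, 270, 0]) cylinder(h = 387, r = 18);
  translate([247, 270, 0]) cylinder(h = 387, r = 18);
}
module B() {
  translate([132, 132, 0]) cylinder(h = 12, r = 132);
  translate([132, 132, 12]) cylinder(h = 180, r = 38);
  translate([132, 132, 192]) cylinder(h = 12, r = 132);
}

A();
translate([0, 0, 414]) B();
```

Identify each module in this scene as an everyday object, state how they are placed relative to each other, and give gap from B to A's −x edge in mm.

A is a stool. B is a spool. The spool is on top of the stool. The gap from the spool to the stool's −x edge is 0 mm.

The spool's min-x is at 0; the stool's min-x is 0; gap = 0 mm.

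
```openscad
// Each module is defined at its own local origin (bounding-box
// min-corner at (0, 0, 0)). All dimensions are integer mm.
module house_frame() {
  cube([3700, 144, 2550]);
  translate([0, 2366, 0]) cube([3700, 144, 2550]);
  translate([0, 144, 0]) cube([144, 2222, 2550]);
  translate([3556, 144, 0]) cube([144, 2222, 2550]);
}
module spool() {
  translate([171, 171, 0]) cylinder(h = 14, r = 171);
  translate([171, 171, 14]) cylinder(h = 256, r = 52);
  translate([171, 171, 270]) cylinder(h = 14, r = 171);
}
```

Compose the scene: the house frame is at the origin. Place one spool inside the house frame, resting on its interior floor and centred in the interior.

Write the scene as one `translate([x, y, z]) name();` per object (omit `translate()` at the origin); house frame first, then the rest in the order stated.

house_frame();
translate([1679, 1084, 0]) spool();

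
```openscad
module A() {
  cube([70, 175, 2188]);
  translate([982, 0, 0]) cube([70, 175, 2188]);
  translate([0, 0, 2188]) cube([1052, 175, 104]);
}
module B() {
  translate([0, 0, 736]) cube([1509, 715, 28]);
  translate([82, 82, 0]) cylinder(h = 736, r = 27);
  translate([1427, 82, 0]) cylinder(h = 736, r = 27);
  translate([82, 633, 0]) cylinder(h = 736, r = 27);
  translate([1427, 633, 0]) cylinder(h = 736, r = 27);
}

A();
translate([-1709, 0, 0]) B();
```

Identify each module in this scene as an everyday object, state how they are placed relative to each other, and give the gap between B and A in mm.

A is a door frame. B is a table. The table is on the floor beside the door frame on its −x side. The gap between the table and the door frame is 200 mm.

The table's nearest face is 200 mm from the door frame's −x face.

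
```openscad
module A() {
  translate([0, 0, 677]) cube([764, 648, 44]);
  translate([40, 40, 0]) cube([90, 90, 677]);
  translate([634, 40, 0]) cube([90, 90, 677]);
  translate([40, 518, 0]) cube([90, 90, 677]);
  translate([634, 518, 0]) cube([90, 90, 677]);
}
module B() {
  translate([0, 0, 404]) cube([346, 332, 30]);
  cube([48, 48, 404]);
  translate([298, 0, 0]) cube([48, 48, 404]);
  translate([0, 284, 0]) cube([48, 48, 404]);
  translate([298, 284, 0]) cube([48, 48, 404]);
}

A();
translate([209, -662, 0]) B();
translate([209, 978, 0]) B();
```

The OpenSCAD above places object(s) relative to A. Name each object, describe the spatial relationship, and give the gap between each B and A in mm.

A is a table. B is a stool. Two stools sit around the table at the −y, +y sides. The gap between each stool and the table is 330 mm.

Each stool's nearest face is 330 mm from the table's bounding box.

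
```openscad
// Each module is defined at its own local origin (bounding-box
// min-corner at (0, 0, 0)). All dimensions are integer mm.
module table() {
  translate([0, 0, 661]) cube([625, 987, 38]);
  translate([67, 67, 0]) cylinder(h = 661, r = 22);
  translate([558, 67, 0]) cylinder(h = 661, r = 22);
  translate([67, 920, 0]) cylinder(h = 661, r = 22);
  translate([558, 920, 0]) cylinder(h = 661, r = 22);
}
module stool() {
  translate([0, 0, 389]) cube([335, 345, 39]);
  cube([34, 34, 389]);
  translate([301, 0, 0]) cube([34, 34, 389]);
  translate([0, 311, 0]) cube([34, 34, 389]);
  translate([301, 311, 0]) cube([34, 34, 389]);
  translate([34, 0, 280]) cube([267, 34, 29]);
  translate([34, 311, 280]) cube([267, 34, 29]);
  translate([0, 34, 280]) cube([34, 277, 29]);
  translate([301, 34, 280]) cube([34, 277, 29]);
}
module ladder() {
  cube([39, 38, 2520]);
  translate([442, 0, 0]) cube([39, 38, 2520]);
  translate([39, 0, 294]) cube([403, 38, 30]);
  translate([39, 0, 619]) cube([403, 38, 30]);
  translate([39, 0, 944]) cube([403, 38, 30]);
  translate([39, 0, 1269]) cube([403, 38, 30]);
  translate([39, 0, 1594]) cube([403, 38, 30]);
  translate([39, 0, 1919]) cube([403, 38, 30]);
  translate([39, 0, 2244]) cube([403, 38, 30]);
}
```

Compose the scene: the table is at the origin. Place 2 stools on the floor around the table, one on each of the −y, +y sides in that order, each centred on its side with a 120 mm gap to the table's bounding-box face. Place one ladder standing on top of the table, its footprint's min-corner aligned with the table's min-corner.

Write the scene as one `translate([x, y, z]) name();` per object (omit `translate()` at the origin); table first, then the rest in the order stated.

table();
translate([145, -465, 0]) stool();
translate([145, 1107, 0]) stool();
translate([0, 0, 699]) ladder();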